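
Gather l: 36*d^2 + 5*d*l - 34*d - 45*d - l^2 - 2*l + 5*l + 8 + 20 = 36*d^2 - 79*d - l^2 + l*(5*d + 3) + 28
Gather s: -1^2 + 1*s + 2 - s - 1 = 0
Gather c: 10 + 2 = 12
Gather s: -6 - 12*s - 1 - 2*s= -14*s - 7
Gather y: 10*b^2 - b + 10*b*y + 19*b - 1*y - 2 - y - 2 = 10*b^2 + 18*b + y*(10*b - 2) - 4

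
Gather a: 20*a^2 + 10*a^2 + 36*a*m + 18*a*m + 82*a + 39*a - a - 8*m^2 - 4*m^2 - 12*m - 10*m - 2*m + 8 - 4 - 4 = 30*a^2 + a*(54*m + 120) - 12*m^2 - 24*m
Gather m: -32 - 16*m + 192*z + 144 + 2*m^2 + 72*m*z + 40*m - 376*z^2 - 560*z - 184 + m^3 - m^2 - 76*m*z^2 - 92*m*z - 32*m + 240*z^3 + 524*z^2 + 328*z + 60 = m^3 + m^2 + m*(-76*z^2 - 20*z - 8) + 240*z^3 + 148*z^2 - 40*z - 12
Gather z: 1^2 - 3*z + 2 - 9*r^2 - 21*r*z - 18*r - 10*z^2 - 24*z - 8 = -9*r^2 - 18*r - 10*z^2 + z*(-21*r - 27) - 5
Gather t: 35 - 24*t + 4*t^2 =4*t^2 - 24*t + 35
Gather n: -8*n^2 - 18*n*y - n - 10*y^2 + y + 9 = -8*n^2 + n*(-18*y - 1) - 10*y^2 + y + 9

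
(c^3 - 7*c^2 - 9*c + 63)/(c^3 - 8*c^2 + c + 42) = (c + 3)/(c + 2)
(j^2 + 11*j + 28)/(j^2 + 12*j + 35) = (j + 4)/(j + 5)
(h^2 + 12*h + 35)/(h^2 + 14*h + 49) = (h + 5)/(h + 7)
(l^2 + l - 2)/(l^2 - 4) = (l - 1)/(l - 2)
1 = 1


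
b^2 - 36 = (b - 6)*(b + 6)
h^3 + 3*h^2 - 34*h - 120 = (h - 6)*(h + 4)*(h + 5)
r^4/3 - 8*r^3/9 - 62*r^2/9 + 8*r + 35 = (r/3 + 1)*(r - 5)*(r - 3)*(r + 7/3)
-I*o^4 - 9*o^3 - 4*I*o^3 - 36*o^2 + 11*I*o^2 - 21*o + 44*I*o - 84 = (o + 4)*(o - 7*I)*(o - 3*I)*(-I*o + 1)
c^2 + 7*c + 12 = (c + 3)*(c + 4)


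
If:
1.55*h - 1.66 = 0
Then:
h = 1.07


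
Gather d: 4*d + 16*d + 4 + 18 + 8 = 20*d + 30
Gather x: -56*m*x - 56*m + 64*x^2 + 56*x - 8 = -56*m + 64*x^2 + x*(56 - 56*m) - 8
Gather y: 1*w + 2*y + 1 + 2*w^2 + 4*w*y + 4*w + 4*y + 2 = 2*w^2 + 5*w + y*(4*w + 6) + 3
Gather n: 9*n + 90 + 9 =9*n + 99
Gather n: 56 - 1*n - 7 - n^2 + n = 49 - n^2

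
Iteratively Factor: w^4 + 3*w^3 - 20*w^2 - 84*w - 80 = (w + 2)*(w^3 + w^2 - 22*w - 40) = (w + 2)^2*(w^2 - w - 20) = (w + 2)^2*(w + 4)*(w - 5)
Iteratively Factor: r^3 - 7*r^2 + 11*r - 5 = (r - 1)*(r^2 - 6*r + 5) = (r - 1)^2*(r - 5)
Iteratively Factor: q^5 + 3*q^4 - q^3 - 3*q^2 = (q + 3)*(q^4 - q^2) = (q - 1)*(q + 3)*(q^3 + q^2) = (q - 1)*(q + 1)*(q + 3)*(q^2) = q*(q - 1)*(q + 1)*(q + 3)*(q)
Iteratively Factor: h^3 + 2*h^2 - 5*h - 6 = (h + 3)*(h^2 - h - 2) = (h - 2)*(h + 3)*(h + 1)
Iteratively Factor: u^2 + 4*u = (u)*(u + 4)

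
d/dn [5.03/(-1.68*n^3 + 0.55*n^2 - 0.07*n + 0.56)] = (25.3512*n^2 - 5.533*n + 0.3521)/(1.68*n^3 - 0.55*n^2 + 0.07*n - 0.56)^2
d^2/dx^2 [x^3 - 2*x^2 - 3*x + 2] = 6*x - 4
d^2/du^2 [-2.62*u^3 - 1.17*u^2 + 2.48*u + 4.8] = -15.72*u - 2.34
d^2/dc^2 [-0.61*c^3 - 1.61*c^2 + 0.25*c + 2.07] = -3.66*c - 3.22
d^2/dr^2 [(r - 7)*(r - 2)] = 2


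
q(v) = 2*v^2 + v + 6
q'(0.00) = 1.00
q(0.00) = 6.00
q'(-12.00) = -47.00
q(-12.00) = 282.00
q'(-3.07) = -11.28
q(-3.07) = 21.78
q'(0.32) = 2.28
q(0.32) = 6.52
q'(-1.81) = -6.24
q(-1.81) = 10.74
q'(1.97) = 8.88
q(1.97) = 15.73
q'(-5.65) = -21.60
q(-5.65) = 64.20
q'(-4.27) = -16.08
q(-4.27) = 38.20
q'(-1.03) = -3.12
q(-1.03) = 7.09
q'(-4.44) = -16.76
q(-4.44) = 40.99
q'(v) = 4*v + 1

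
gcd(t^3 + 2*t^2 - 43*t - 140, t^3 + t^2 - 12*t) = t + 4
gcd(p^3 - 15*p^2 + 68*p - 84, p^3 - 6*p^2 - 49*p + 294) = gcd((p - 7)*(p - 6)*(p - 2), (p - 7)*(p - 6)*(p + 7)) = p^2 - 13*p + 42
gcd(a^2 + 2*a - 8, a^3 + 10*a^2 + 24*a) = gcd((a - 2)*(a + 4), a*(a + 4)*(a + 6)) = a + 4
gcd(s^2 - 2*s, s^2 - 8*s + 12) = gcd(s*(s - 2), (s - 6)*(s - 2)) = s - 2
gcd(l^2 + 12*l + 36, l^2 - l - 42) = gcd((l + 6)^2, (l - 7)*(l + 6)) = l + 6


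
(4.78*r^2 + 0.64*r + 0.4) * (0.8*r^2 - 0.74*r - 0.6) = 3.824*r^4 - 3.0252*r^3 - 3.0216*r^2 - 0.68*r - 0.24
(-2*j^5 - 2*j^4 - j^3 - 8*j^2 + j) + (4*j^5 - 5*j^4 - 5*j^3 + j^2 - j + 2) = 2*j^5 - 7*j^4 - 6*j^3 - 7*j^2 + 2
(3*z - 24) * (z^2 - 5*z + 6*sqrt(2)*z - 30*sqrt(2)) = 3*z^3 - 39*z^2 + 18*sqrt(2)*z^2 - 234*sqrt(2)*z + 120*z + 720*sqrt(2)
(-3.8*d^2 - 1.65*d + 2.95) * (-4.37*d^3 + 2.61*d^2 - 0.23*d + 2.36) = 16.606*d^5 - 2.7075*d^4 - 16.324*d^3 - 0.888999999999999*d^2 - 4.5725*d + 6.962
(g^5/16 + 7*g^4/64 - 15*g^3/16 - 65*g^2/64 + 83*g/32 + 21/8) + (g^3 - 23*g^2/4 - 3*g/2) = g^5/16 + 7*g^4/64 + g^3/16 - 433*g^2/64 + 35*g/32 + 21/8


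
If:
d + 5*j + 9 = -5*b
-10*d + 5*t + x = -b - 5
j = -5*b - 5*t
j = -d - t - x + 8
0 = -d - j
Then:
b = -77/145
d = 46/29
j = -46/29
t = 123/145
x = 1037/145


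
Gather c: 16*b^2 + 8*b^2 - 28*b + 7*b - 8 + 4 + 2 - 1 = 24*b^2 - 21*b - 3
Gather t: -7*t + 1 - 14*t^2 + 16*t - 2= -14*t^2 + 9*t - 1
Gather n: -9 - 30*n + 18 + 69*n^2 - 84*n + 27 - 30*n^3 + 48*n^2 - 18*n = -30*n^3 + 117*n^2 - 132*n + 36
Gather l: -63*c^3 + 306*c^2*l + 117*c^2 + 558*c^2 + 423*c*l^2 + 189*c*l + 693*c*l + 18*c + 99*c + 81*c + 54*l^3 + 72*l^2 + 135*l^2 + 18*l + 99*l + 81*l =-63*c^3 + 675*c^2 + 198*c + 54*l^3 + l^2*(423*c + 207) + l*(306*c^2 + 882*c + 198)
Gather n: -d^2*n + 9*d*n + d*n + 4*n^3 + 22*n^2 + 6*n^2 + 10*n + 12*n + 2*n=4*n^3 + 28*n^2 + n*(-d^2 + 10*d + 24)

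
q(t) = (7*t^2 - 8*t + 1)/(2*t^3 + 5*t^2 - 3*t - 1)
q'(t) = (14*t - 8)/(2*t^3 + 5*t^2 - 3*t - 1) + (-6*t^2 - 10*t + 3)*(7*t^2 - 8*t + 1)/(2*t^3 + 5*t^2 - 3*t - 1)^2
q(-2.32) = 7.25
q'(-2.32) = -10.72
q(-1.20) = 3.26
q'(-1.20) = -0.64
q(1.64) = 0.41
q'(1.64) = 0.17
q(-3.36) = -10.34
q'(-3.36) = -25.82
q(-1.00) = 3.20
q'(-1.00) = 0.08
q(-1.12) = 3.22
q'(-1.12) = -0.38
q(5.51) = 0.36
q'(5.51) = -0.03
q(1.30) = 0.31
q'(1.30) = 0.51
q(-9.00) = -0.62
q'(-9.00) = -0.11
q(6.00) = 0.35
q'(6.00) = -0.03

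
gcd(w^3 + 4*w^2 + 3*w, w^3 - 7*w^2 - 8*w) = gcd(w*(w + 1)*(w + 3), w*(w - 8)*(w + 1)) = w^2 + w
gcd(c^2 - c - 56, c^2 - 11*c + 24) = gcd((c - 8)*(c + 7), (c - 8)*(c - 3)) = c - 8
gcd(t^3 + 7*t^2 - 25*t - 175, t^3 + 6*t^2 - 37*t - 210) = t^2 + 12*t + 35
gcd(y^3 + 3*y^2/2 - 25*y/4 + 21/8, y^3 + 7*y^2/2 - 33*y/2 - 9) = 1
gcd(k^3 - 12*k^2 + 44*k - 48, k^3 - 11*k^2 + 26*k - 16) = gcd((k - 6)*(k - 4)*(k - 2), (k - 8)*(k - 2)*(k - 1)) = k - 2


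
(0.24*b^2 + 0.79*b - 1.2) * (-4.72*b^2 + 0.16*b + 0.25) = -1.1328*b^4 - 3.6904*b^3 + 5.8504*b^2 + 0.0055*b - 0.3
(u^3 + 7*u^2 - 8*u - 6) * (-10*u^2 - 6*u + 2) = -10*u^5 - 76*u^4 + 40*u^3 + 122*u^2 + 20*u - 12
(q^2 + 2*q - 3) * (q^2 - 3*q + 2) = q^4 - q^3 - 7*q^2 + 13*q - 6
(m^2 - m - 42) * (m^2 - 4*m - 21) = m^4 - 5*m^3 - 59*m^2 + 189*m + 882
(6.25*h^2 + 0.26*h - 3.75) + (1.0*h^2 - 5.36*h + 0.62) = 7.25*h^2 - 5.1*h - 3.13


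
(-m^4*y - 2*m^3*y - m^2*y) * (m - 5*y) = -m^5*y + 5*m^4*y^2 - 2*m^4*y + 10*m^3*y^2 - m^3*y + 5*m^2*y^2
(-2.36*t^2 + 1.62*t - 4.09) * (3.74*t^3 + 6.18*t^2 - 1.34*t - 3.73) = -8.8264*t^5 - 8.526*t^4 - 2.1226*t^3 - 18.6442*t^2 - 0.562*t + 15.2557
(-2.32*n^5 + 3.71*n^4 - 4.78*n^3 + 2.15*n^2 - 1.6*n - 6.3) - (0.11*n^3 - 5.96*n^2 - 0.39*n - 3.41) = -2.32*n^5 + 3.71*n^4 - 4.89*n^3 + 8.11*n^2 - 1.21*n - 2.89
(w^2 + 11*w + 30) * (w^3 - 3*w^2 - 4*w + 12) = w^5 + 8*w^4 - 7*w^3 - 122*w^2 + 12*w + 360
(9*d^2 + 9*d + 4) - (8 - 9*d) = 9*d^2 + 18*d - 4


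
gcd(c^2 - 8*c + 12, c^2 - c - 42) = 1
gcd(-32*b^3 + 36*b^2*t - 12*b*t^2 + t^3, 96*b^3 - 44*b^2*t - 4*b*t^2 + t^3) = 16*b^2 - 10*b*t + t^2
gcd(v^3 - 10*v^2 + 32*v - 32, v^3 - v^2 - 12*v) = v - 4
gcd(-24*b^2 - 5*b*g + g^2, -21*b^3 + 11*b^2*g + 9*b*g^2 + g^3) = 3*b + g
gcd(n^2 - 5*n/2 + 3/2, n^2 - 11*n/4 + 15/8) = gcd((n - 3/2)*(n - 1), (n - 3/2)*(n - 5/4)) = n - 3/2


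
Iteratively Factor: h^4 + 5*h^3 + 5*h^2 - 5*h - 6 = (h + 2)*(h^3 + 3*h^2 - h - 3) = (h + 1)*(h + 2)*(h^2 + 2*h - 3) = (h - 1)*(h + 1)*(h + 2)*(h + 3)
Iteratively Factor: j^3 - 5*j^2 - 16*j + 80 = (j + 4)*(j^2 - 9*j + 20) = (j - 4)*(j + 4)*(j - 5)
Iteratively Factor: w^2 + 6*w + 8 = (w + 4)*(w + 2)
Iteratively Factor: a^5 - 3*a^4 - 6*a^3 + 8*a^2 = (a - 1)*(a^4 - 2*a^3 - 8*a^2) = a*(a - 1)*(a^3 - 2*a^2 - 8*a) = a^2*(a - 1)*(a^2 - 2*a - 8) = a^2*(a - 1)*(a + 2)*(a - 4)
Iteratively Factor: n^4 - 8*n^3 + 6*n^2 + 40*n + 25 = (n - 5)*(n^3 - 3*n^2 - 9*n - 5) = (n - 5)^2*(n^2 + 2*n + 1) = (n - 5)^2*(n + 1)*(n + 1)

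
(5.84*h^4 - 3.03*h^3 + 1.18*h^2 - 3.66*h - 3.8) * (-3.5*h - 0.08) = -20.44*h^5 + 10.1378*h^4 - 3.8876*h^3 + 12.7156*h^2 + 13.5928*h + 0.304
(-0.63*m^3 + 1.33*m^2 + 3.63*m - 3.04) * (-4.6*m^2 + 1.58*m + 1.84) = 2.898*m^5 - 7.1134*m^4 - 15.7558*m^3 + 22.1666*m^2 + 1.876*m - 5.5936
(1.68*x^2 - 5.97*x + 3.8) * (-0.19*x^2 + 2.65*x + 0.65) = -0.3192*x^4 + 5.5863*x^3 - 15.4505*x^2 + 6.1895*x + 2.47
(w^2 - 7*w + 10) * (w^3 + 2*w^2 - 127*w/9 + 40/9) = w^5 - 5*w^4 - 163*w^3/9 + 1109*w^2/9 - 1550*w/9 + 400/9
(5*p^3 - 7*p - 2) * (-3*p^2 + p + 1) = -15*p^5 + 5*p^4 + 26*p^3 - p^2 - 9*p - 2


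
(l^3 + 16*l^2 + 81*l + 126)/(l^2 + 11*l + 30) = (l^2 + 10*l + 21)/(l + 5)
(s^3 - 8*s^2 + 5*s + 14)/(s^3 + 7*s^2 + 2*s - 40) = (s^2 - 6*s - 7)/(s^2 + 9*s + 20)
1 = 1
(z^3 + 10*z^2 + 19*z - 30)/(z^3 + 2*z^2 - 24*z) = (z^2 + 4*z - 5)/(z*(z - 4))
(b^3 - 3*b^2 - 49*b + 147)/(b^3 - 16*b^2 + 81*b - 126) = (b + 7)/(b - 6)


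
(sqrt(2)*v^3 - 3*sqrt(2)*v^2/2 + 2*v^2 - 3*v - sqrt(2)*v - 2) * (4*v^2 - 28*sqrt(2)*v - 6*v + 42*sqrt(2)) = 4*sqrt(2)*v^5 - 48*v^4 - 12*sqrt(2)*v^4 - 51*sqrt(2)*v^3 + 144*v^3 - 60*v^2 + 174*sqrt(2)*v^2 - 70*sqrt(2)*v - 72*v - 84*sqrt(2)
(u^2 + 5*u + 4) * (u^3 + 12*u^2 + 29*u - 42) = u^5 + 17*u^4 + 93*u^3 + 151*u^2 - 94*u - 168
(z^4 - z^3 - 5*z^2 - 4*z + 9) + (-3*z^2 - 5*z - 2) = z^4 - z^3 - 8*z^2 - 9*z + 7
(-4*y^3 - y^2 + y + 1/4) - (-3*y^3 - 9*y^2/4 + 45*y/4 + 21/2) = -y^3 + 5*y^2/4 - 41*y/4 - 41/4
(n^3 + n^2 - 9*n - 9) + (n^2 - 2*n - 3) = n^3 + 2*n^2 - 11*n - 12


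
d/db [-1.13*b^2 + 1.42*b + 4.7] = 1.42 - 2.26*b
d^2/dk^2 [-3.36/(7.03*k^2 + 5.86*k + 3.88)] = (332.108448*k^2 + 276.835776*k - 3.36*(14.06*k + 5.86)*(28.12*k + 11.72) + 183.297408)/(7.03*k^2 + 5.86*k + 3.88)^3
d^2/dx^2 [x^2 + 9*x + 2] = 2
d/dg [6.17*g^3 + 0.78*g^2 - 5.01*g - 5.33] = 18.51*g^2 + 1.56*g - 5.01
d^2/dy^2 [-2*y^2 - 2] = -4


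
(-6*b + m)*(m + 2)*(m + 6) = -6*b*m^2 - 48*b*m - 72*b + m^3 + 8*m^2 + 12*m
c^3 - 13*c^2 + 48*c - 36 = (c - 6)^2*(c - 1)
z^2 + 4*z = z*(z + 4)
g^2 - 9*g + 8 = (g - 8)*(g - 1)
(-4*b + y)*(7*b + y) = -28*b^2 + 3*b*y + y^2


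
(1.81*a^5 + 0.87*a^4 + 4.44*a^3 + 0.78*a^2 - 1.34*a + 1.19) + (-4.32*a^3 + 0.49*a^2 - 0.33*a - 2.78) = 1.81*a^5 + 0.87*a^4 + 0.12*a^3 + 1.27*a^2 - 1.67*a - 1.59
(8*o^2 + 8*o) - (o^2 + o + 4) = 7*o^2 + 7*o - 4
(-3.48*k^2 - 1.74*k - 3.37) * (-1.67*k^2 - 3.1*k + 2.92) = 5.8116*k^4 + 13.6938*k^3 + 0.860300000000001*k^2 + 5.3662*k - 9.8404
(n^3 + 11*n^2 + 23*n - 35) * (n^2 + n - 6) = n^5 + 12*n^4 + 28*n^3 - 78*n^2 - 173*n + 210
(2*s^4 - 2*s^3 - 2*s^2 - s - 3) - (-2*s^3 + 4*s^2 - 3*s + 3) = 2*s^4 - 6*s^2 + 2*s - 6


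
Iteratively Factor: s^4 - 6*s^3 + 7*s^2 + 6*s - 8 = (s - 4)*(s^3 - 2*s^2 - s + 2) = (s - 4)*(s - 1)*(s^2 - s - 2) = (s - 4)*(s - 1)*(s + 1)*(s - 2)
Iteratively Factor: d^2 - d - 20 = (d + 4)*(d - 5)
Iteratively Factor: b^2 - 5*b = (b)*(b - 5)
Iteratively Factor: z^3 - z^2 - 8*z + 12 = (z - 2)*(z^2 + z - 6) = (z - 2)^2*(z + 3)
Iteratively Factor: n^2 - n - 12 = (n + 3)*(n - 4)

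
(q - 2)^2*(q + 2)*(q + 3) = q^4 + q^3 - 10*q^2 - 4*q + 24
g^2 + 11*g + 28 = (g + 4)*(g + 7)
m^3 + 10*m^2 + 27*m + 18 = (m + 1)*(m + 3)*(m + 6)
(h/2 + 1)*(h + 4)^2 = h^3/2 + 5*h^2 + 16*h + 16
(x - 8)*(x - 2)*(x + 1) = x^3 - 9*x^2 + 6*x + 16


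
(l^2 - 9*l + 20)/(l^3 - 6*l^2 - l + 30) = (l - 4)/(l^2 - l - 6)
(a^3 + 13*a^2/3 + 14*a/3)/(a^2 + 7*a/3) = a + 2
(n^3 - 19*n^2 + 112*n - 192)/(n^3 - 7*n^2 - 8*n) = (n^2 - 11*n + 24)/(n*(n + 1))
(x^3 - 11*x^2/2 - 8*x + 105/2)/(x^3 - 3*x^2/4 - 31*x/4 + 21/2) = 2*(2*x^2 - 17*x + 35)/(4*x^2 - 15*x + 14)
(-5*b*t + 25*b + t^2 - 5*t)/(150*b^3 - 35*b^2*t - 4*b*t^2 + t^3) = (t - 5)/(-30*b^2 + b*t + t^2)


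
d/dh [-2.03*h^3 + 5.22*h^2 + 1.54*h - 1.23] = -6.09*h^2 + 10.44*h + 1.54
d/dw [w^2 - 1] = 2*w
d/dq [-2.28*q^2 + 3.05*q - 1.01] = 3.05 - 4.56*q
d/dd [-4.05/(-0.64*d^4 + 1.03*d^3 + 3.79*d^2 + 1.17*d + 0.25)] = (-10.368*d^3 + 12.5145*d^2 + 30.699*d + 4.7385)/(-0.64*d^4 + 1.03*d^3 + 3.79*d^2 + 1.17*d + 0.25)^2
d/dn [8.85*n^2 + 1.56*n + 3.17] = 17.7*n + 1.56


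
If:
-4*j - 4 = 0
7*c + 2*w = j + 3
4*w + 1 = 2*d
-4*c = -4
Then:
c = 1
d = -9/2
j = -1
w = -5/2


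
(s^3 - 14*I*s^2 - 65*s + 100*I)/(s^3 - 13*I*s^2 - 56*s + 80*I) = (s - 5*I)/(s - 4*I)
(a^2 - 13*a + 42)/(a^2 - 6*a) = (a - 7)/a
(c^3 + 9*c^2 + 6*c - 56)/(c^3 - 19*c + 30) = (c^2 + 11*c + 28)/(c^2 + 2*c - 15)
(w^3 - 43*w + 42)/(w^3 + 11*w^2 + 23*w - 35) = (w - 6)/(w + 5)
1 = 1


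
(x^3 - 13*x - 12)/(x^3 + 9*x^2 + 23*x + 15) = (x - 4)/(x + 5)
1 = 1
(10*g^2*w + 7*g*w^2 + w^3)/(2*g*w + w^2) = 5*g + w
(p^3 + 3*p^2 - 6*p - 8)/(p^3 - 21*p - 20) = (p - 2)/(p - 5)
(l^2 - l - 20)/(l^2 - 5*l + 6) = (l^2 - l - 20)/(l^2 - 5*l + 6)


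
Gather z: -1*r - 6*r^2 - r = -6*r^2 - 2*r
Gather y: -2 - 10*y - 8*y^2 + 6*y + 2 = -8*y^2 - 4*y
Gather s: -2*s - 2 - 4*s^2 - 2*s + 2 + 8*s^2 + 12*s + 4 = 4*s^2 + 8*s + 4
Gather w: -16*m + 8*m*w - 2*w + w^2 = -16*m + w^2 + w*(8*m - 2)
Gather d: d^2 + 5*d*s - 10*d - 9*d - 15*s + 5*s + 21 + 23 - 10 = d^2 + d*(5*s - 19) - 10*s + 34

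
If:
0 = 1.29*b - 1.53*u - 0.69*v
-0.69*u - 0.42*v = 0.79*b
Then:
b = -0.0793310463121784*v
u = -0.517867352773013*v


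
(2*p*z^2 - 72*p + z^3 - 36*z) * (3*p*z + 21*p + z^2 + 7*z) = 6*p^2*z^3 + 42*p^2*z^2 - 216*p^2*z - 1512*p^2 + 5*p*z^4 + 35*p*z^3 - 180*p*z^2 - 1260*p*z + z^5 + 7*z^4 - 36*z^3 - 252*z^2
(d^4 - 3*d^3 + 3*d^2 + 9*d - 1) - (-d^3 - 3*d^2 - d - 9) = d^4 - 2*d^3 + 6*d^2 + 10*d + 8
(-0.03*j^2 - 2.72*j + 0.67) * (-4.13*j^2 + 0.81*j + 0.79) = 0.1239*j^4 + 11.2093*j^3 - 4.994*j^2 - 1.6061*j + 0.5293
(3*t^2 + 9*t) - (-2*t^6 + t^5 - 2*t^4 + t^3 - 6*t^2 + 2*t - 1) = 2*t^6 - t^5 + 2*t^4 - t^3 + 9*t^2 + 7*t + 1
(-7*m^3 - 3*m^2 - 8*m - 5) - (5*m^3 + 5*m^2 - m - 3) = -12*m^3 - 8*m^2 - 7*m - 2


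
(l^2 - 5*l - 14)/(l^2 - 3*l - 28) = (l + 2)/(l + 4)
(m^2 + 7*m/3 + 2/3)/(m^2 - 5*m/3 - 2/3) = (m + 2)/(m - 2)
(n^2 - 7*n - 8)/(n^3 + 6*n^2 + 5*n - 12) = (n^2 - 7*n - 8)/(n^3 + 6*n^2 + 5*n - 12)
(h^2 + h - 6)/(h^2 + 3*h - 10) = (h + 3)/(h + 5)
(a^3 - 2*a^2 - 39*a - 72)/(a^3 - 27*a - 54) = (a - 8)/(a - 6)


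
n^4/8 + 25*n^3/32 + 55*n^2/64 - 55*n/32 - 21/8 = (n/4 + 1)*(n/2 + 1)*(n - 3/2)*(n + 7/4)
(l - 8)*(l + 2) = l^2 - 6*l - 16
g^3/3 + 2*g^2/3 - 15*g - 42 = (g/3 + 1)*(g - 7)*(g + 6)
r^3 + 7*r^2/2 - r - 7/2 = (r - 1)*(r + 1)*(r + 7/2)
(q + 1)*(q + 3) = q^2 + 4*q + 3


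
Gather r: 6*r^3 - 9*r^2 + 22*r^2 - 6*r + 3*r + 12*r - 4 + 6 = 6*r^3 + 13*r^2 + 9*r + 2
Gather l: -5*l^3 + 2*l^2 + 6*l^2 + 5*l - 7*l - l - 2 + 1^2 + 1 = -5*l^3 + 8*l^2 - 3*l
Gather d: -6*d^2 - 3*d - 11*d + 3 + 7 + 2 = -6*d^2 - 14*d + 12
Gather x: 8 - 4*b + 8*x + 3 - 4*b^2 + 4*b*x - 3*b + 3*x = -4*b^2 - 7*b + x*(4*b + 11) + 11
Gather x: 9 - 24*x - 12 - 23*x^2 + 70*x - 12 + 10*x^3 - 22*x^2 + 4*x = 10*x^3 - 45*x^2 + 50*x - 15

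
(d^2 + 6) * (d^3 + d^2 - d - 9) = d^5 + d^4 + 5*d^3 - 3*d^2 - 6*d - 54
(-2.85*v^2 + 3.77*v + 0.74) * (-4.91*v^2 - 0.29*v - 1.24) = 13.9935*v^4 - 17.6842*v^3 - 1.1927*v^2 - 4.8894*v - 0.9176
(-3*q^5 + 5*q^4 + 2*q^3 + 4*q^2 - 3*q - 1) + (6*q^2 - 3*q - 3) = -3*q^5 + 5*q^4 + 2*q^3 + 10*q^2 - 6*q - 4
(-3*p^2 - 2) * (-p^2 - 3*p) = 3*p^4 + 9*p^3 + 2*p^2 + 6*p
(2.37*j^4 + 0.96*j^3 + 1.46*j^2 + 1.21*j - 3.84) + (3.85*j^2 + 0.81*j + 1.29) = 2.37*j^4 + 0.96*j^3 + 5.31*j^2 + 2.02*j - 2.55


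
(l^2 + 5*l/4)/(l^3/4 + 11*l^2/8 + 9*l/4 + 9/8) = 2*l*(4*l + 5)/(2*l^3 + 11*l^2 + 18*l + 9)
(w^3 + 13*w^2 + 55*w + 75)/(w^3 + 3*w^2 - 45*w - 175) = (w + 3)/(w - 7)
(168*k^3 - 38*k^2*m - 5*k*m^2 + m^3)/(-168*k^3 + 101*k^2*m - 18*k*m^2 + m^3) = (-24*k^2 + 2*k*m + m^2)/(24*k^2 - 11*k*m + m^2)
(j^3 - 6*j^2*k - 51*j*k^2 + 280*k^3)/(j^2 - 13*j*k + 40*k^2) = j + 7*k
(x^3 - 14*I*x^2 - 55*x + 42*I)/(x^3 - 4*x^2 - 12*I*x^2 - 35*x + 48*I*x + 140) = (x^2 - 7*I*x - 6)/(x^2 - x*(4 + 5*I) + 20*I)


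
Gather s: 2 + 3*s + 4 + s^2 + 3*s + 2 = s^2 + 6*s + 8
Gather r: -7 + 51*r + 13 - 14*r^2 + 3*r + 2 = -14*r^2 + 54*r + 8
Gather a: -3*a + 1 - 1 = -3*a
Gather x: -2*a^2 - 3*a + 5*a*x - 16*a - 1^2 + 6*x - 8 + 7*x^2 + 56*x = -2*a^2 - 19*a + 7*x^2 + x*(5*a + 62) - 9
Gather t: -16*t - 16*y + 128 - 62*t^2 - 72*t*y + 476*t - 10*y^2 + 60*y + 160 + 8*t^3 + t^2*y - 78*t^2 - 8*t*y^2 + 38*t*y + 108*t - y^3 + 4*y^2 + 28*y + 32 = 8*t^3 + t^2*(y - 140) + t*(-8*y^2 - 34*y + 568) - y^3 - 6*y^2 + 72*y + 320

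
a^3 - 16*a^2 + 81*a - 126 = (a - 7)*(a - 6)*(a - 3)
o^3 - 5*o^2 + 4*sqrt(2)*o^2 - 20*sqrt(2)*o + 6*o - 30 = (o - 5)*(o + sqrt(2))*(o + 3*sqrt(2))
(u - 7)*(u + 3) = u^2 - 4*u - 21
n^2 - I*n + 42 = (n - 7*I)*(n + 6*I)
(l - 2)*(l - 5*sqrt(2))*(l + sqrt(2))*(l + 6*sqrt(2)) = l^4 - 2*l^3 + 2*sqrt(2)*l^3 - 58*l^2 - 4*sqrt(2)*l^2 - 60*sqrt(2)*l + 116*l + 120*sqrt(2)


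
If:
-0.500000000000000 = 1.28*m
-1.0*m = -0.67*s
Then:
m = -0.39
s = -0.58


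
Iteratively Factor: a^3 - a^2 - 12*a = (a - 4)*(a^2 + 3*a) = a*(a - 4)*(a + 3)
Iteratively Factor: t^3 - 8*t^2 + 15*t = (t)*(t^2 - 8*t + 15) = t*(t - 3)*(t - 5)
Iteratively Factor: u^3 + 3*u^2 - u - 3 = (u - 1)*(u^2 + 4*u + 3) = (u - 1)*(u + 1)*(u + 3)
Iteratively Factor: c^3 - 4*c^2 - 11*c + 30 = (c - 5)*(c^2 + c - 6) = (c - 5)*(c - 2)*(c + 3)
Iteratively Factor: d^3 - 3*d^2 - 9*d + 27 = (d + 3)*(d^2 - 6*d + 9) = (d - 3)*(d + 3)*(d - 3)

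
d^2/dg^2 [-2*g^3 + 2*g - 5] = -12*g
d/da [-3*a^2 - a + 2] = -6*a - 1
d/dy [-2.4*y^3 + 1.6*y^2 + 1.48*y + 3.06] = -7.2*y^2 + 3.2*y + 1.48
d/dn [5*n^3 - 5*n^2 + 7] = 5*n*(3*n - 2)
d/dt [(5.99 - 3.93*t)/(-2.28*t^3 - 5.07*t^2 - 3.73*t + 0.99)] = (-17.9208*t^3 + 21.0465*t^2 + 60.7386*t + 18.452)/(5.1984*t^6 + 23.1192*t^5 + 42.7137*t^4 + 33.3078*t^3 + 3.8743*t^2 - 7.3854*t + 0.9801)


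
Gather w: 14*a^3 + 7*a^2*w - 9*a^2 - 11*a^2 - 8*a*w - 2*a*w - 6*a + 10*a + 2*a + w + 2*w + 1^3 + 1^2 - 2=14*a^3 - 20*a^2 + 6*a + w*(7*a^2 - 10*a + 3)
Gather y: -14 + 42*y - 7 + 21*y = 63*y - 21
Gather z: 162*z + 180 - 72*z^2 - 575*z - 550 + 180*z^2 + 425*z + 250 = 108*z^2 + 12*z - 120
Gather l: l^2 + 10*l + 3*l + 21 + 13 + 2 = l^2 + 13*l + 36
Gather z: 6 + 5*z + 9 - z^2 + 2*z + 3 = -z^2 + 7*z + 18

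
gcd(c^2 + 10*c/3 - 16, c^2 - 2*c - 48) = c + 6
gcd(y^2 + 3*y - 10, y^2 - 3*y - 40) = y + 5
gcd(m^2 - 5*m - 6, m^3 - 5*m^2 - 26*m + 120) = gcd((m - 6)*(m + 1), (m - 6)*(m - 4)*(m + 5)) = m - 6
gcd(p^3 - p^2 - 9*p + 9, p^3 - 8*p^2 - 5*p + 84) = p + 3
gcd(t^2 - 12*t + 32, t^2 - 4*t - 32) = t - 8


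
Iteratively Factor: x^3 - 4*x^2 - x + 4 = (x - 1)*(x^2 - 3*x - 4) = (x - 1)*(x + 1)*(x - 4)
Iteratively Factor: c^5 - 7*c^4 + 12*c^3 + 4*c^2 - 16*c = (c - 4)*(c^4 - 3*c^3 + 4*c) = (c - 4)*(c + 1)*(c^3 - 4*c^2 + 4*c) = (c - 4)*(c - 2)*(c + 1)*(c^2 - 2*c) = (c - 4)*(c - 2)^2*(c + 1)*(c)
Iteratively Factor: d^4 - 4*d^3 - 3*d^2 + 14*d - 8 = (d - 1)*(d^3 - 3*d^2 - 6*d + 8) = (d - 4)*(d - 1)*(d^2 + d - 2) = (d - 4)*(d - 1)^2*(d + 2)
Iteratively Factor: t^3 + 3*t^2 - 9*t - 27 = (t + 3)*(t^2 - 9) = (t - 3)*(t + 3)*(t + 3)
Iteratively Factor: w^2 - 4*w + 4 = (w - 2)*(w - 2)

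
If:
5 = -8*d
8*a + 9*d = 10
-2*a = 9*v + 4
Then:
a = 125/64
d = -5/8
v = -253/288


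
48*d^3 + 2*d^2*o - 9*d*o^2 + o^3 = (-8*d + o)*(-3*d + o)*(2*d + o)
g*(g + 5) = g^2 + 5*g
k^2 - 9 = (k - 3)*(k + 3)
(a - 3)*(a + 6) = a^2 + 3*a - 18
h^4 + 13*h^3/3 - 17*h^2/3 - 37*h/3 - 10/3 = (h - 2)*(h + 1/3)*(h + 1)*(h + 5)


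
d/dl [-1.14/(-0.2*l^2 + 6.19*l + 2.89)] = (7.0566 - 0.456*l)/(-0.2*l^2 + 6.19*l + 2.89)^2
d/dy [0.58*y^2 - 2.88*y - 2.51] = 1.16*y - 2.88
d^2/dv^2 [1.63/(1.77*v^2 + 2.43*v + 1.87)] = (-10.213254*v^2 - 14.021586*v + 1.63*(3.54*v + 2.43)*(7.08*v + 4.86) - 10.790274)/(1.77*v^2 + 2.43*v + 1.87)^3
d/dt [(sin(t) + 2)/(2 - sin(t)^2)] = (sin(t)^2 + 4*sin(t) + 2)*cos(t)/(sin(t)^2 - 2)^2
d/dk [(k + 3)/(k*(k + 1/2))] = 2*(-2*k^2 - 12*k - 3)/(k^2*(4*k^2 + 4*k + 1))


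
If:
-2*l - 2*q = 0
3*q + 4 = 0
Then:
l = 4/3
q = -4/3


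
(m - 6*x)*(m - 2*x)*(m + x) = m^3 - 7*m^2*x + 4*m*x^2 + 12*x^3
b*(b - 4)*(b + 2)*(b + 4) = b^4 + 2*b^3 - 16*b^2 - 32*b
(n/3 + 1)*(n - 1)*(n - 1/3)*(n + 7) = n^4/3 + 26*n^3/9 + 8*n^2/3 - 74*n/9 + 7/3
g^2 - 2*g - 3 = (g - 3)*(g + 1)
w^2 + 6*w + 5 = (w + 1)*(w + 5)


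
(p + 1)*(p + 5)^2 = p^3 + 11*p^2 + 35*p + 25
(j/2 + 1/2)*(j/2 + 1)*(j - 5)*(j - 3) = j^4/4 - 5*j^3/4 - 7*j^2/4 + 29*j/4 + 15/2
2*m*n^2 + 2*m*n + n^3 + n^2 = n*(2*m + n)*(n + 1)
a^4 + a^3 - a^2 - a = a*(a - 1)*(a + 1)^2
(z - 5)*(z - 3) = z^2 - 8*z + 15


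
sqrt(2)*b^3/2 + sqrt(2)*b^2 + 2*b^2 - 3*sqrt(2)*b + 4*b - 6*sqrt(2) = (b - sqrt(2))*(b + 3*sqrt(2))*(sqrt(2)*b/2 + sqrt(2))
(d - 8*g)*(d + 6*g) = d^2 - 2*d*g - 48*g^2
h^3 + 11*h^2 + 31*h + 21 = (h + 1)*(h + 3)*(h + 7)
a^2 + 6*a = a*(a + 6)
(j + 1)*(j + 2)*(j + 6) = j^3 + 9*j^2 + 20*j + 12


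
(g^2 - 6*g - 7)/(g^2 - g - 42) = (g + 1)/(g + 6)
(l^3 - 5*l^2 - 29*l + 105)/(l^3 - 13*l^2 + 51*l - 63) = (l + 5)/(l - 3)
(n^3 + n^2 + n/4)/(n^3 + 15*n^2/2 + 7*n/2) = (n + 1/2)/(n + 7)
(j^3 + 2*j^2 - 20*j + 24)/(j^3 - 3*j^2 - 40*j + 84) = (j - 2)/(j - 7)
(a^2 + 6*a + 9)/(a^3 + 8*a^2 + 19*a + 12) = (a + 3)/(a^2 + 5*a + 4)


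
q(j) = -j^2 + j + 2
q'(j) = 1 - 2*j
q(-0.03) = 1.97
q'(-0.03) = 1.06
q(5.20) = -19.84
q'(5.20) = -9.40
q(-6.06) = -40.78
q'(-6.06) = 13.12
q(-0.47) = 1.31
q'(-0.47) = 1.94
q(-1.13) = -0.41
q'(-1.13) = 3.26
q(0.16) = 2.13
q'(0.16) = 0.68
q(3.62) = -7.48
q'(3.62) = -6.24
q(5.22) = -20.03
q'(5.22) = -9.44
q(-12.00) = -154.00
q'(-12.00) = 25.00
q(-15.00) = -238.00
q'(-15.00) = 31.00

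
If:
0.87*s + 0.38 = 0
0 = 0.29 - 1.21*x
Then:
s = -0.44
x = 0.24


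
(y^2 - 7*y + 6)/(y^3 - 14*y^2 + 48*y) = (y - 1)/(y*(y - 8))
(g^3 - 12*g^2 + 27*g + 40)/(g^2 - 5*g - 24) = (g^2 - 4*g - 5)/(g + 3)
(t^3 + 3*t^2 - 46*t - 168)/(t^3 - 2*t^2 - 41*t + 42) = (t + 4)/(t - 1)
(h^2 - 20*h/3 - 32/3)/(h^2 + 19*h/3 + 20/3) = (h - 8)/(h + 5)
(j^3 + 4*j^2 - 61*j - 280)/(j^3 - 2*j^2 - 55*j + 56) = (j + 5)/(j - 1)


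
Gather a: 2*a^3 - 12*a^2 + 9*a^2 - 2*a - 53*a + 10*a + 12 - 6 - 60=2*a^3 - 3*a^2 - 45*a - 54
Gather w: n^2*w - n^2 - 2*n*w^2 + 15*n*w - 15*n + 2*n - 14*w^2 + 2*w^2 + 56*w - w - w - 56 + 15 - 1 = -n^2 - 13*n + w^2*(-2*n - 12) + w*(n^2 + 15*n + 54) - 42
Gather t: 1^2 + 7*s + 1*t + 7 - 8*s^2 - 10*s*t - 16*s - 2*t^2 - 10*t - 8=-8*s^2 - 9*s - 2*t^2 + t*(-10*s - 9)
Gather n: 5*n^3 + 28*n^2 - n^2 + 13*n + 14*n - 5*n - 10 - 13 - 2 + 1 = 5*n^3 + 27*n^2 + 22*n - 24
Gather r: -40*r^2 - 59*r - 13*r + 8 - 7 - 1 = -40*r^2 - 72*r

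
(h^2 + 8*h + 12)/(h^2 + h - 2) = (h + 6)/(h - 1)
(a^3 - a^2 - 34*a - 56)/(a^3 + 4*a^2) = 1 - 5/a - 14/a^2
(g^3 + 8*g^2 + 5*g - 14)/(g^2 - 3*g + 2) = (g^2 + 9*g + 14)/(g - 2)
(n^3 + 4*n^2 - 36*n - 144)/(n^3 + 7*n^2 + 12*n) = (n^2 - 36)/(n*(n + 3))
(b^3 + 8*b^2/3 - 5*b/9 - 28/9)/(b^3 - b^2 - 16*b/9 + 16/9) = (3*b + 7)/(3*b - 4)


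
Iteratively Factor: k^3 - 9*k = (k)*(k^2 - 9) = k*(k - 3)*(k + 3)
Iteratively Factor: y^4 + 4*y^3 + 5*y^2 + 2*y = (y + 2)*(y^3 + 2*y^2 + y) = (y + 1)*(y + 2)*(y^2 + y) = (y + 1)^2*(y + 2)*(y)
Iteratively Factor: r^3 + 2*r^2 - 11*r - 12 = (r - 3)*(r^2 + 5*r + 4) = (r - 3)*(r + 4)*(r + 1)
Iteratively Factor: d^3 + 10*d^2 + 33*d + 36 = (d + 3)*(d^2 + 7*d + 12) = (d + 3)^2*(d + 4)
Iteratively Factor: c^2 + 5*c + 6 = (c + 3)*(c + 2)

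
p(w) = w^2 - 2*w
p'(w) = 2*w - 2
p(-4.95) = 34.40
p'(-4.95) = -11.90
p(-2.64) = 12.25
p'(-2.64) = -7.28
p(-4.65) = 30.92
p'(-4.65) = -11.30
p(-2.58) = 11.82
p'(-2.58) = -7.16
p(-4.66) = 31.04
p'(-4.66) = -11.32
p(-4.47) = 28.92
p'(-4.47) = -10.94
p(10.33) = 86.05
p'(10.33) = 18.66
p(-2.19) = 9.18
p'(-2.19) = -6.38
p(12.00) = 120.00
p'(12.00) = 22.00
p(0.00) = 0.00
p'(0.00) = -2.00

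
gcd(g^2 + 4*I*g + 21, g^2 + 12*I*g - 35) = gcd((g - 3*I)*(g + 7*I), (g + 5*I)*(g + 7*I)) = g + 7*I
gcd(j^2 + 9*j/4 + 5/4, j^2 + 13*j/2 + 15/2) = 1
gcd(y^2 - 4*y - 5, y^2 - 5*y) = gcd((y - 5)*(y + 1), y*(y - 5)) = y - 5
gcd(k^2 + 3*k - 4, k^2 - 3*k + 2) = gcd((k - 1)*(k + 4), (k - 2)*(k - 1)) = k - 1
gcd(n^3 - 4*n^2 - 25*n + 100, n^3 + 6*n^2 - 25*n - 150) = n^2 - 25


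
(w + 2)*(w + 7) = w^2 + 9*w + 14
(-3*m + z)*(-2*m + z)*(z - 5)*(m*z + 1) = 6*m^3*z^2 - 30*m^3*z - 5*m^2*z^3 + 25*m^2*z^2 + 6*m^2*z - 30*m^2 + m*z^4 - 5*m*z^3 - 5*m*z^2 + 25*m*z + z^3 - 5*z^2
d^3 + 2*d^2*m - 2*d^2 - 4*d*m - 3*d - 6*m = (d - 3)*(d + 1)*(d + 2*m)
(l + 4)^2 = l^2 + 8*l + 16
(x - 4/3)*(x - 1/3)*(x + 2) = x^3 + x^2/3 - 26*x/9 + 8/9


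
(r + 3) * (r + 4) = r^2 + 7*r + 12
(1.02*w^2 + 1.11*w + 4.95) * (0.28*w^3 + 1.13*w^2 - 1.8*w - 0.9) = 0.2856*w^5 + 1.4634*w^4 + 0.8043*w^3 + 2.6775*w^2 - 9.909*w - 4.455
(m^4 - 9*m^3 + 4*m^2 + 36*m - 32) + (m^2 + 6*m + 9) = m^4 - 9*m^3 + 5*m^2 + 42*m - 23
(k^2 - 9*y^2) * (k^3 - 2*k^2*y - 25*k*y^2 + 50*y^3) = k^5 - 2*k^4*y - 34*k^3*y^2 + 68*k^2*y^3 + 225*k*y^4 - 450*y^5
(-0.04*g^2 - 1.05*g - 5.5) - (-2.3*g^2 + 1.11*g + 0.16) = 2.26*g^2 - 2.16*g - 5.66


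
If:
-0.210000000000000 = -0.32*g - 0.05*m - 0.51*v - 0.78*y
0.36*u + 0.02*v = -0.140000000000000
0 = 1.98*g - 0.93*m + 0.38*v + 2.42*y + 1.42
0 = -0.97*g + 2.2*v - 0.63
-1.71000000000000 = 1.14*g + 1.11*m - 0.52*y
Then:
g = -1.76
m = 0.85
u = -0.36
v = -0.49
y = 1.25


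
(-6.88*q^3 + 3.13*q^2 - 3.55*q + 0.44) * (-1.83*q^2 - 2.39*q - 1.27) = 12.5904*q^5 + 10.7153*q^4 + 7.7534*q^3 + 3.7042*q^2 + 3.4569*q - 0.5588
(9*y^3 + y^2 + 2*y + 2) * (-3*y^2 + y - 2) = -27*y^5 + 6*y^4 - 23*y^3 - 6*y^2 - 2*y - 4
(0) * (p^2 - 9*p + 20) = 0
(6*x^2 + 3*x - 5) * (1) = 6*x^2 + 3*x - 5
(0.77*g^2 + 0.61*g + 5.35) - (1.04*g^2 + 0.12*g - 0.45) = -0.27*g^2 + 0.49*g + 5.8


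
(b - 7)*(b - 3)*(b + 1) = b^3 - 9*b^2 + 11*b + 21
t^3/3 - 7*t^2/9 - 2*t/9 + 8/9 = (t/3 + 1/3)*(t - 2)*(t - 4/3)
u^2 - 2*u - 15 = (u - 5)*(u + 3)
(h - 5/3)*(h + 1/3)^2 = h^3 - h^2 - h - 5/27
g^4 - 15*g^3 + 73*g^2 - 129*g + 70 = (g - 7)*(g - 5)*(g - 2)*(g - 1)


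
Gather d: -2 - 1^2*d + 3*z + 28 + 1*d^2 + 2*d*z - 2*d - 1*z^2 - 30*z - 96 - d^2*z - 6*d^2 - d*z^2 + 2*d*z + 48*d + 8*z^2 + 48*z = d^2*(-z - 5) + d*(-z^2 + 4*z + 45) + 7*z^2 + 21*z - 70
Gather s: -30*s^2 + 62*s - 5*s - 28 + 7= -30*s^2 + 57*s - 21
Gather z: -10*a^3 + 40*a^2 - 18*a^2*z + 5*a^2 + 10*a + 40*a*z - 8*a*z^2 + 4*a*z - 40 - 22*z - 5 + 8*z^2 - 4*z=-10*a^3 + 45*a^2 + 10*a + z^2*(8 - 8*a) + z*(-18*a^2 + 44*a - 26) - 45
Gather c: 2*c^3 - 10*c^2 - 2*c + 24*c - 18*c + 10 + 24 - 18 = 2*c^3 - 10*c^2 + 4*c + 16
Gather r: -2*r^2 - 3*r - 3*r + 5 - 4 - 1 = -2*r^2 - 6*r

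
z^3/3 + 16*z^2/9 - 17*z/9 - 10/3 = (z/3 + 1/3)*(z - 5/3)*(z + 6)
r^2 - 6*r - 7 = (r - 7)*(r + 1)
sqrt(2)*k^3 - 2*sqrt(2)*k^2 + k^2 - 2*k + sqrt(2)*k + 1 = (k - 1)^2*(sqrt(2)*k + 1)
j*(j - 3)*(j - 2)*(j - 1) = j^4 - 6*j^3 + 11*j^2 - 6*j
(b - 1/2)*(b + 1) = b^2 + b/2 - 1/2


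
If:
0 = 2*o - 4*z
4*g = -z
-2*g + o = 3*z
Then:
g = 0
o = 0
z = 0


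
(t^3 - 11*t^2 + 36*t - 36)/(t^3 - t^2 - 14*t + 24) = (t - 6)/(t + 4)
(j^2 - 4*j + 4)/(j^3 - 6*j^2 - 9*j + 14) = (j^2 - 4*j + 4)/(j^3 - 6*j^2 - 9*j + 14)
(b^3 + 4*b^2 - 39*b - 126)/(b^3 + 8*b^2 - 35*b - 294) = (b + 3)/(b + 7)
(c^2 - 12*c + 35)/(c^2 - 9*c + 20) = (c - 7)/(c - 4)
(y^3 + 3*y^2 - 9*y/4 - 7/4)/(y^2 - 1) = (y^2 + 4*y + 7/4)/(y + 1)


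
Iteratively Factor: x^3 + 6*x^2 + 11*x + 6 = (x + 1)*(x^2 + 5*x + 6) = (x + 1)*(x + 3)*(x + 2)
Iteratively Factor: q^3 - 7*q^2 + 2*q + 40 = (q + 2)*(q^2 - 9*q + 20) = (q - 4)*(q + 2)*(q - 5)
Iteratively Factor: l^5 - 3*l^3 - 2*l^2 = (l - 2)*(l^4 + 2*l^3 + l^2) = (l - 2)*(l + 1)*(l^3 + l^2) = l*(l - 2)*(l + 1)*(l^2 + l) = l^2*(l - 2)*(l + 1)*(l + 1)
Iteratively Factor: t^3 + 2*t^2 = (t + 2)*(t^2) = t*(t + 2)*(t)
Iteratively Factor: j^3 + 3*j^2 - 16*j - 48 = (j - 4)*(j^2 + 7*j + 12) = (j - 4)*(j + 4)*(j + 3)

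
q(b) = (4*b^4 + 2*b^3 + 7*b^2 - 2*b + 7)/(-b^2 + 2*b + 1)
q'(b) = (2*b - 2)*(4*b^4 + 2*b^3 + 7*b^2 - 2*b + 7)/(-b^2 + 2*b + 1)^2 + (16*b^3 + 6*b^2 + 14*b - 2)/(-b^2 + 2*b + 1) = 2*(-4*b^5 + 11*b^4 + 12*b^3 + 9*b^2 + 14*b - 8)/(b^4 - 4*b^3 + 2*b^2 + 4*b + 1)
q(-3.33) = -30.41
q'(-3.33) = 18.48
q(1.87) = 72.18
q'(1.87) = 221.53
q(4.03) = -180.84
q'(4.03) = -14.37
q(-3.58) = -35.26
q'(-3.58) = 20.36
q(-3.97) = -43.78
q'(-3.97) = 23.30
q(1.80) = 58.63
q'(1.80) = 168.94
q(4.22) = -184.27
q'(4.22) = -21.47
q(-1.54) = -9.41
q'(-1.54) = 4.49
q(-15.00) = -777.02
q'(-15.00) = 110.23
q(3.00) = -221.00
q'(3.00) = 179.00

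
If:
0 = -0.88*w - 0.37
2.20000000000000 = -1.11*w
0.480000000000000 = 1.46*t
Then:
No Solution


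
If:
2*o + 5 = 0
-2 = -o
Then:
No Solution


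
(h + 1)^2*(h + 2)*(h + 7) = h^4 + 11*h^3 + 33*h^2 + 37*h + 14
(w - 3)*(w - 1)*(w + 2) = w^3 - 2*w^2 - 5*w + 6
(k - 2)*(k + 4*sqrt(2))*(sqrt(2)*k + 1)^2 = 2*k^4 - 4*k^3 + 10*sqrt(2)*k^3 - 20*sqrt(2)*k^2 + 17*k^2 - 34*k + 4*sqrt(2)*k - 8*sqrt(2)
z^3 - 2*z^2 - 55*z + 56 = (z - 8)*(z - 1)*(z + 7)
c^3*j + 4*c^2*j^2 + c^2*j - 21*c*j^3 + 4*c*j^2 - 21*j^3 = (c - 3*j)*(c + 7*j)*(c*j + j)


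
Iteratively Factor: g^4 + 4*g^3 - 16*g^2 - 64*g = (g + 4)*(g^3 - 16*g) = (g - 4)*(g + 4)*(g^2 + 4*g) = (g - 4)*(g + 4)^2*(g)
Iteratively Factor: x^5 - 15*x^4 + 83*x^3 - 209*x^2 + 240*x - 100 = (x - 2)*(x^4 - 13*x^3 + 57*x^2 - 95*x + 50) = (x - 5)*(x - 2)*(x^3 - 8*x^2 + 17*x - 10) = (x - 5)*(x - 2)*(x - 1)*(x^2 - 7*x + 10) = (x - 5)*(x - 2)^2*(x - 1)*(x - 5)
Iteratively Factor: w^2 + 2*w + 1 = (w + 1)*(w + 1)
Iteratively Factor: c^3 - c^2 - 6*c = (c - 3)*(c^2 + 2*c) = c*(c - 3)*(c + 2)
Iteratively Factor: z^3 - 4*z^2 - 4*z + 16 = (z - 4)*(z^2 - 4) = (z - 4)*(z + 2)*(z - 2)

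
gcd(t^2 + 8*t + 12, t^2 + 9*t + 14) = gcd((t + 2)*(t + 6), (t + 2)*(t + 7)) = t + 2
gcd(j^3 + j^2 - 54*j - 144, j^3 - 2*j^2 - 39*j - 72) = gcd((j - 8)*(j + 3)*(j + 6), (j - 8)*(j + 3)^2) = j^2 - 5*j - 24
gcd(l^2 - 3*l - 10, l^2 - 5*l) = l - 5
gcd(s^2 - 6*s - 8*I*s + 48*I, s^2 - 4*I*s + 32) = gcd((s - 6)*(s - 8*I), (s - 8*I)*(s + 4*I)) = s - 8*I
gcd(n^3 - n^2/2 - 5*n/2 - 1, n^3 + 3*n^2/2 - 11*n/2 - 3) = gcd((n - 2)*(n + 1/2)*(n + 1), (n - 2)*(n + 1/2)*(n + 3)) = n^2 - 3*n/2 - 1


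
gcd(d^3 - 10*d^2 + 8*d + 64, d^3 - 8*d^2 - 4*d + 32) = d^2 - 6*d - 16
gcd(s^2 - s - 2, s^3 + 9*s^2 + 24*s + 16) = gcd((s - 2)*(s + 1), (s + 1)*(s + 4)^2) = s + 1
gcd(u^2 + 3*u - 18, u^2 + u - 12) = u - 3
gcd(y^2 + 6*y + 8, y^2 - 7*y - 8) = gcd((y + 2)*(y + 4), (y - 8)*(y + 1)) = 1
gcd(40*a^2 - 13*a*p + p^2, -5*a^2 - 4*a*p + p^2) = -5*a + p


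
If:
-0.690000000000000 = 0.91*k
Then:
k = -0.76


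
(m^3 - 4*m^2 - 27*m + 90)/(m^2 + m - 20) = (m^2 - 9*m + 18)/(m - 4)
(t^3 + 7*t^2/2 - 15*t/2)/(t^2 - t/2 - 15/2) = t*(-2*t^2 - 7*t + 15)/(-2*t^2 + t + 15)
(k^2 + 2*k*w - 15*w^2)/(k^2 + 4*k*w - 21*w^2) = (k + 5*w)/(k + 7*w)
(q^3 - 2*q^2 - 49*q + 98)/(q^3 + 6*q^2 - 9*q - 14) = (q - 7)/(q + 1)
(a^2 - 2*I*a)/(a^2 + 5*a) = (a - 2*I)/(a + 5)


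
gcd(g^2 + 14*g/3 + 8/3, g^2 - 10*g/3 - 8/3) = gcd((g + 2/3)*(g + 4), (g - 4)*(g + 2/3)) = g + 2/3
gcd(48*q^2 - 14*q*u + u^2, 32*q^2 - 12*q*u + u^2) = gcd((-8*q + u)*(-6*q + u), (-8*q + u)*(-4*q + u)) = 8*q - u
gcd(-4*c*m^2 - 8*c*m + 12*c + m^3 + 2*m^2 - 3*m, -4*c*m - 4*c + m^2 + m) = 4*c - m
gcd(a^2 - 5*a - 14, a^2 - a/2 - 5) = a + 2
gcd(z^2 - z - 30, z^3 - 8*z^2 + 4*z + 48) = z - 6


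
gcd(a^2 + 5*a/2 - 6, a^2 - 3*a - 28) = a + 4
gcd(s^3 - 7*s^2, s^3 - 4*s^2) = s^2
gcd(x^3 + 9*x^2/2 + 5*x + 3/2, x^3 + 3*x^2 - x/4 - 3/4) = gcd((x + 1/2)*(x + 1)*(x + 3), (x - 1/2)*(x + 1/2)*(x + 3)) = x^2 + 7*x/2 + 3/2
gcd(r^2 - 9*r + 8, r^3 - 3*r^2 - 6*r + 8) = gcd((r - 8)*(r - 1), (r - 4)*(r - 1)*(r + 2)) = r - 1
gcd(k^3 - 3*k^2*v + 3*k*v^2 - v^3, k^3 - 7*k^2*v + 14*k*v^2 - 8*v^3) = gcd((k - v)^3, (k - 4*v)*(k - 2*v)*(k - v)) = -k + v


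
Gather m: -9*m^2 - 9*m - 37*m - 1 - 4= -9*m^2 - 46*m - 5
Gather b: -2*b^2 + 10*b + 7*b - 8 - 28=-2*b^2 + 17*b - 36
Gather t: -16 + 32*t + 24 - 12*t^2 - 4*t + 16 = -12*t^2 + 28*t + 24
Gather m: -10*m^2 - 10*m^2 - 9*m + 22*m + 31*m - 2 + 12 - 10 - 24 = -20*m^2 + 44*m - 24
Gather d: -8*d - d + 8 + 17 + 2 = 27 - 9*d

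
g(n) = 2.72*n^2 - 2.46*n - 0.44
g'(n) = 5.44*n - 2.46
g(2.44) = 9.75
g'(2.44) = 10.81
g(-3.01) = 31.61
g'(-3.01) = -18.83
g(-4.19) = 57.62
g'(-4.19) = -25.25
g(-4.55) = 67.06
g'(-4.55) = -27.21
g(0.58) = -0.95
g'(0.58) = 0.70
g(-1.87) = 13.67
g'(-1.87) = -12.63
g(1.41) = 1.50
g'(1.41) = 5.21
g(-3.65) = 44.78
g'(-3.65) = -22.32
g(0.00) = -0.44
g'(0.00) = -2.46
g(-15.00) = 648.46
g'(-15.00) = -84.06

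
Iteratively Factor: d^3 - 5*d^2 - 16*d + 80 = (d - 5)*(d^2 - 16) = (d - 5)*(d - 4)*(d + 4)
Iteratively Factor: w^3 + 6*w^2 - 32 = (w - 2)*(w^2 + 8*w + 16) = (w - 2)*(w + 4)*(w + 4)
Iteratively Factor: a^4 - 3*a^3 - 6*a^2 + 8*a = (a - 4)*(a^3 + a^2 - 2*a) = a*(a - 4)*(a^2 + a - 2) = a*(a - 4)*(a + 2)*(a - 1)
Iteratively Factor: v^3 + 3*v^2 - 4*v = (v + 4)*(v^2 - v) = v*(v + 4)*(v - 1)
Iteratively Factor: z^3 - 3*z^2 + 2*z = (z - 2)*(z^2 - z) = (z - 2)*(z - 1)*(z)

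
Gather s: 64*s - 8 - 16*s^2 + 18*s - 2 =-16*s^2 + 82*s - 10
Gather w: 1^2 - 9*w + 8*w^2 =8*w^2 - 9*w + 1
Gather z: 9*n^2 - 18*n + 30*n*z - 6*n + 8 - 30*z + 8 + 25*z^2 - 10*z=9*n^2 - 24*n + 25*z^2 + z*(30*n - 40) + 16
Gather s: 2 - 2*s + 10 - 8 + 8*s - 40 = 6*s - 36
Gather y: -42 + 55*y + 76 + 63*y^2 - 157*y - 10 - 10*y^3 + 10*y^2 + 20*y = -10*y^3 + 73*y^2 - 82*y + 24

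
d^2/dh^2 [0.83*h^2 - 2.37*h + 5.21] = 1.66000000000000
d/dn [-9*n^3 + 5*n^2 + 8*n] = -27*n^2 + 10*n + 8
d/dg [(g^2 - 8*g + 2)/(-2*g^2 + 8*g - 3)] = 2*(-4*g^2 + g + 4)/(4*g^4 - 32*g^3 + 76*g^2 - 48*g + 9)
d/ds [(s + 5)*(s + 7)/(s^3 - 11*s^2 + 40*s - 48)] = (-s^3 - 28*s^2 - 45*s + 494)/(s^5 - 18*s^4 + 129*s^3 - 460*s^2 + 816*s - 576)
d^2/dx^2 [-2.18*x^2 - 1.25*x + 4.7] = -4.36000000000000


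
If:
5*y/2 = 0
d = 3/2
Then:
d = 3/2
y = 0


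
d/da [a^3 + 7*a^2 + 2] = a*(3*a + 14)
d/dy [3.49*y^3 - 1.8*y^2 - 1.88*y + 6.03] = 10.47*y^2 - 3.6*y - 1.88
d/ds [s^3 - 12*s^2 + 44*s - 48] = 3*s^2 - 24*s + 44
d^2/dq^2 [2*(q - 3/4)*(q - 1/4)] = 4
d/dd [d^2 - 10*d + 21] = 2*d - 10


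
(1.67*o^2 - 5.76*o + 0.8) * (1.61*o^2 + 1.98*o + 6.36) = 2.6887*o^4 - 5.967*o^3 + 0.5044*o^2 - 35.0496*o + 5.088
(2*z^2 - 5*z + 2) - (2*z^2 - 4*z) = 2 - z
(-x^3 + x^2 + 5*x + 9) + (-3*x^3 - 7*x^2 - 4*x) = -4*x^3 - 6*x^2 + x + 9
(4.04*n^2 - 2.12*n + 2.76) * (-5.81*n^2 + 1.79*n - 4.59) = -23.4724*n^4 + 19.5488*n^3 - 38.374*n^2 + 14.6712*n - 12.6684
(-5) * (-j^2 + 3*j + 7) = 5*j^2 - 15*j - 35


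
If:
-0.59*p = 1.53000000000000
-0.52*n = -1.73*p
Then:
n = -8.63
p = -2.59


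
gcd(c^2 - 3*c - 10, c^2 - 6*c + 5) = c - 5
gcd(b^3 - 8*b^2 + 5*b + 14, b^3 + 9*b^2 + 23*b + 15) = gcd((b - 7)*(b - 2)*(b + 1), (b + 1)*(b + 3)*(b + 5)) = b + 1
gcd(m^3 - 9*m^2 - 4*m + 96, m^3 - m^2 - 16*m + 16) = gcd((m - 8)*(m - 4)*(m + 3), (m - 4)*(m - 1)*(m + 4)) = m - 4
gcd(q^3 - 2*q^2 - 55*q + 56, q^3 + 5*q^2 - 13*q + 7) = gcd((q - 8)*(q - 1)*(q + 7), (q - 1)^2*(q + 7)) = q^2 + 6*q - 7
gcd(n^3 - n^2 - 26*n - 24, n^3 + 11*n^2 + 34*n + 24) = n^2 + 5*n + 4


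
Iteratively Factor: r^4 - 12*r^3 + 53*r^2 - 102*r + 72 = (r - 4)*(r^3 - 8*r^2 + 21*r - 18) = (r - 4)*(r - 3)*(r^2 - 5*r + 6) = (r - 4)*(r - 3)*(r - 2)*(r - 3)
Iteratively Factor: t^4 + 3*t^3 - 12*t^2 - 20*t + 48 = (t - 2)*(t^3 + 5*t^2 - 2*t - 24) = (t - 2)^2*(t^2 + 7*t + 12) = (t - 2)^2*(t + 3)*(t + 4)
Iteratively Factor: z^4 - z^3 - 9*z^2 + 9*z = (z - 1)*(z^3 - 9*z) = (z - 1)*(z + 3)*(z^2 - 3*z) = z*(z - 1)*(z + 3)*(z - 3)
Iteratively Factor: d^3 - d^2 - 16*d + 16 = (d - 1)*(d^2 - 16) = (d - 1)*(d + 4)*(d - 4)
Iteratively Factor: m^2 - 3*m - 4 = (m - 4)*(m + 1)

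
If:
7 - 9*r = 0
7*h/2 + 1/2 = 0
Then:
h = -1/7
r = 7/9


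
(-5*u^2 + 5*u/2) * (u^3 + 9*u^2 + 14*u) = -5*u^5 - 85*u^4/2 - 95*u^3/2 + 35*u^2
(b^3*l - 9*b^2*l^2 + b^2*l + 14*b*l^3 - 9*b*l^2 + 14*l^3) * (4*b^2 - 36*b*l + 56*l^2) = 4*b^5*l - 72*b^4*l^2 + 4*b^4*l + 436*b^3*l^3 - 72*b^3*l^2 - 1008*b^2*l^4 + 436*b^2*l^3 + 784*b*l^5 - 1008*b*l^4 + 784*l^5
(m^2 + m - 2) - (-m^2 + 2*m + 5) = 2*m^2 - m - 7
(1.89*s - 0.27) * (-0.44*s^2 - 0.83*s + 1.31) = -0.8316*s^3 - 1.4499*s^2 + 2.7*s - 0.3537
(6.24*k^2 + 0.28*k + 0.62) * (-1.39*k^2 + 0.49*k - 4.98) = -8.6736*k^4 + 2.6684*k^3 - 31.7998*k^2 - 1.0906*k - 3.0876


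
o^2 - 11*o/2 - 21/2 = (o - 7)*(o + 3/2)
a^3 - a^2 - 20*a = a*(a - 5)*(a + 4)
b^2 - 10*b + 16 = (b - 8)*(b - 2)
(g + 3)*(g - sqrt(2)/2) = g^2 - sqrt(2)*g/2 + 3*g - 3*sqrt(2)/2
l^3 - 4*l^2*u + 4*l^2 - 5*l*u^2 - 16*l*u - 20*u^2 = (l + 4)*(l - 5*u)*(l + u)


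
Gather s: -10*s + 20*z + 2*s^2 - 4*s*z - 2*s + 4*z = 2*s^2 + s*(-4*z - 12) + 24*z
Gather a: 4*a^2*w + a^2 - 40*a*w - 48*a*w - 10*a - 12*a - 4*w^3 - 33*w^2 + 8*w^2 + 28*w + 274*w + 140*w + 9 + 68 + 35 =a^2*(4*w + 1) + a*(-88*w - 22) - 4*w^3 - 25*w^2 + 442*w + 112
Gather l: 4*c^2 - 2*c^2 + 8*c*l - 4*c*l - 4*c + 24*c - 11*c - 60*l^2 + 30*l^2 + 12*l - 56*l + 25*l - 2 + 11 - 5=2*c^2 + 9*c - 30*l^2 + l*(4*c - 19) + 4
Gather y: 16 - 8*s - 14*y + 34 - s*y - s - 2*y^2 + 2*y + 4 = -9*s - 2*y^2 + y*(-s - 12) + 54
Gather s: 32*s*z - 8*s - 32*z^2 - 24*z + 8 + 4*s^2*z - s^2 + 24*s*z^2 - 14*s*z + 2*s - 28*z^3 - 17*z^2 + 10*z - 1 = s^2*(4*z - 1) + s*(24*z^2 + 18*z - 6) - 28*z^3 - 49*z^2 - 14*z + 7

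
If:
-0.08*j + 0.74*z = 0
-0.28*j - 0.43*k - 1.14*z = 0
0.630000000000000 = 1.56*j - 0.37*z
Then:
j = 0.41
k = -0.39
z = 0.04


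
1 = 1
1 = 1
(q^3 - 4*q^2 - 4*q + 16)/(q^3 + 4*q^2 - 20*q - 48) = (q - 2)/(q + 6)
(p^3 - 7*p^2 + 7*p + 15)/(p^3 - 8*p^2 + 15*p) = (p + 1)/p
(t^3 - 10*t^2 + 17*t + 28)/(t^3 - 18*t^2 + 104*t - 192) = (t^2 - 6*t - 7)/(t^2 - 14*t + 48)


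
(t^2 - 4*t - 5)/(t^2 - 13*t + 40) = (t + 1)/(t - 8)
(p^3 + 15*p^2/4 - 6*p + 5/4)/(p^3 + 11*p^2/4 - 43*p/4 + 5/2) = (p - 1)/(p - 2)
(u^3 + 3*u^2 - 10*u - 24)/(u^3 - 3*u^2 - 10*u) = (u^2 + u - 12)/(u*(u - 5))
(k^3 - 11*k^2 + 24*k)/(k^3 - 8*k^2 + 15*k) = (k - 8)/(k - 5)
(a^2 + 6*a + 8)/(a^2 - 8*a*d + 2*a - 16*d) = (a + 4)/(a - 8*d)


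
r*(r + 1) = r^2 + r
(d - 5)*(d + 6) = d^2 + d - 30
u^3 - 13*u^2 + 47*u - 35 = (u - 7)*(u - 5)*(u - 1)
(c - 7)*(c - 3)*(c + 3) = c^3 - 7*c^2 - 9*c + 63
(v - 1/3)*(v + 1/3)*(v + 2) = v^3 + 2*v^2 - v/9 - 2/9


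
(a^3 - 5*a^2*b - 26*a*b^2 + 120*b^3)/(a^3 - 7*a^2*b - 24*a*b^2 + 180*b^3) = (a - 4*b)/(a - 6*b)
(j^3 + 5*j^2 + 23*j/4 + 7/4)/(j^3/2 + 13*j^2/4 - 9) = (4*j^3 + 20*j^2 + 23*j + 7)/(2*j^3 + 13*j^2 - 36)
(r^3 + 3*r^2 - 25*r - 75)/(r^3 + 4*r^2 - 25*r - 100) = (r + 3)/(r + 4)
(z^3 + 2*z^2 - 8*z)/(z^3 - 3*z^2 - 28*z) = (z - 2)/(z - 7)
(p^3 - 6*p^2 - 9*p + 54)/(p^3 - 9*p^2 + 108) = (p - 3)/(p - 6)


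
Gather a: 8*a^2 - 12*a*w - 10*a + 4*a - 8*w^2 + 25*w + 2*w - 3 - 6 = 8*a^2 + a*(-12*w - 6) - 8*w^2 + 27*w - 9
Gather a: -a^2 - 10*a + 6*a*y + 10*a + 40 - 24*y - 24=-a^2 + 6*a*y - 24*y + 16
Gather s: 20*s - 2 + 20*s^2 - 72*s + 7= 20*s^2 - 52*s + 5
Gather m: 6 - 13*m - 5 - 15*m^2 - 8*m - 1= -15*m^2 - 21*m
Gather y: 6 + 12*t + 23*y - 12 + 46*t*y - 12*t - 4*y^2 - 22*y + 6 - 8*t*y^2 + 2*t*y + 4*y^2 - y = -8*t*y^2 + 48*t*y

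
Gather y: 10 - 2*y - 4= 6 - 2*y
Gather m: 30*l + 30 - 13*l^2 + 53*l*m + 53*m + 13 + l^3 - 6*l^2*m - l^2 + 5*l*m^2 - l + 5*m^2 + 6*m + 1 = l^3 - 14*l^2 + 29*l + m^2*(5*l + 5) + m*(-6*l^2 + 53*l + 59) + 44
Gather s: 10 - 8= 2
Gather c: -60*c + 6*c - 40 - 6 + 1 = -54*c - 45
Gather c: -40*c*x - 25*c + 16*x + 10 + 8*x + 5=c*(-40*x - 25) + 24*x + 15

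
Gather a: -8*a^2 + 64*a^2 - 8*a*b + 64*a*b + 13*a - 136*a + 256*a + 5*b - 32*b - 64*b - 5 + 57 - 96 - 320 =56*a^2 + a*(56*b + 133) - 91*b - 364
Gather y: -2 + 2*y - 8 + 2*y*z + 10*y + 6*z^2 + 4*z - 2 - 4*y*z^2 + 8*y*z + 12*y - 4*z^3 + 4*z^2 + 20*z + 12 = y*(-4*z^2 + 10*z + 24) - 4*z^3 + 10*z^2 + 24*z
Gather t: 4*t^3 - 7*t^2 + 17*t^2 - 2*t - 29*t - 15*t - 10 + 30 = 4*t^3 + 10*t^2 - 46*t + 20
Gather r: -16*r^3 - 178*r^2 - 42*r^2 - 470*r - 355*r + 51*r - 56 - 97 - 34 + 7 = -16*r^3 - 220*r^2 - 774*r - 180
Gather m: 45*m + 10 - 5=45*m + 5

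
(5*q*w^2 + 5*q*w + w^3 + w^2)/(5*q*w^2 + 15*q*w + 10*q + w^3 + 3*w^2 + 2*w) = w/(w + 2)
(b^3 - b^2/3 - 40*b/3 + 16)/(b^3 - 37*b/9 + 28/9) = 3*(b^2 + b - 12)/(3*b^2 + 4*b - 7)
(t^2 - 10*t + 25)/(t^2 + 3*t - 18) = (t^2 - 10*t + 25)/(t^2 + 3*t - 18)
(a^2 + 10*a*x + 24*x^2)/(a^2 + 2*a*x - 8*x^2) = (-a - 6*x)/(-a + 2*x)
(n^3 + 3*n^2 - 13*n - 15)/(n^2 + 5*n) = n - 2 - 3/n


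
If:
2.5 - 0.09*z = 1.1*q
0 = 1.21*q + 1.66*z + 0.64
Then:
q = 2.45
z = -2.17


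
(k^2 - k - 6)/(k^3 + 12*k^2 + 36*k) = (k^2 - k - 6)/(k*(k^2 + 12*k + 36))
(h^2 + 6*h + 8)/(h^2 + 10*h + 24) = (h + 2)/(h + 6)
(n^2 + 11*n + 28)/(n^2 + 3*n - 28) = (n + 4)/(n - 4)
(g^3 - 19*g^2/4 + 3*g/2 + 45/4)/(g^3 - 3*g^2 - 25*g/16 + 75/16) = 4*(g - 3)/(4*g - 5)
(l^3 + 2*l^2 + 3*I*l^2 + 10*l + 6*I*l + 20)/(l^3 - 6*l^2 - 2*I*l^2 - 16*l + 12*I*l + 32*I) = (l + 5*I)/(l - 8)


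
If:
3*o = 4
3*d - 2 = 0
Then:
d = 2/3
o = 4/3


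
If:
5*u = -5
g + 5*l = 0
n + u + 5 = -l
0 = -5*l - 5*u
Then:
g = -5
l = 1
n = -5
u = -1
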